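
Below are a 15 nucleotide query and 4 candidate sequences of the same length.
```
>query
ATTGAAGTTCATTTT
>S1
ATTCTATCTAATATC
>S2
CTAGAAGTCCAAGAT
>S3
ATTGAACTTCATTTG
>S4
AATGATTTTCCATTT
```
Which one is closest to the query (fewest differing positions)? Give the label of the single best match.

Hamming distances to query — S1: 7; S2: 6; S3: 2; S4: 5.
Smallest is S3 with 2 mismatches.

S3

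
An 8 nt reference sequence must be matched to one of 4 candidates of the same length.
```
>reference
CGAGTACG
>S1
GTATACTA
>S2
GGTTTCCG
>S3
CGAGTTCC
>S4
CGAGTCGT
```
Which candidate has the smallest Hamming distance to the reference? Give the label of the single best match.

Hamming distances to reference — S1: 7; S2: 4; S3: 2; S4: 3.
Smallest is S3 with 2 mismatches.

S3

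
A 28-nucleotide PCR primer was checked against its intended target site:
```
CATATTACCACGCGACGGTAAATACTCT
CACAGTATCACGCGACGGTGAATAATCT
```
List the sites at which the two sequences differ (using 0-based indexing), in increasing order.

2, 4, 7, 19, 24

Differences at site 2 (T→C), site 4 (T→G), site 7 (C→T), site 19 (A→G), site 24 (C→A).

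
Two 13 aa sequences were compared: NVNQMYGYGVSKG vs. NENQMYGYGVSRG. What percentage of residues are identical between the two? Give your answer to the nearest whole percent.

85%

Mismatches at positions 2, 12 (1-based): 2 of 13.
Identical positions: 11/13 = 84.62% → 85%.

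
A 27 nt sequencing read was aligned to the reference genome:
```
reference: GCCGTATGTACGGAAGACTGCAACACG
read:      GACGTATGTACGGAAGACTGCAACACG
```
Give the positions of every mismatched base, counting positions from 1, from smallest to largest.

2

Differences at position 2 (C→A).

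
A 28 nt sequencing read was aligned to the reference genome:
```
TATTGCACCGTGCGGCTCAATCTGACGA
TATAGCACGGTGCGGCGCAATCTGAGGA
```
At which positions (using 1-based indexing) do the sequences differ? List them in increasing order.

4, 9, 17, 26

Differences at position 4 (T→A), position 9 (C→G), position 17 (T→G), position 26 (C→G).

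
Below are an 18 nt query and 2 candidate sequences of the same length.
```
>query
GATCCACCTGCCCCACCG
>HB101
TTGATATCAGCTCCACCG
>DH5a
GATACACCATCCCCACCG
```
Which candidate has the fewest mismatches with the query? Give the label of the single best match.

HB101 differs at 8 sites; DH5a differs at 3 sites. The closest is DH5a.

DH5a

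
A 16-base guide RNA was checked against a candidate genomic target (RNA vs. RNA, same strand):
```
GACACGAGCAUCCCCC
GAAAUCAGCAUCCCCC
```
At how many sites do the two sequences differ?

3

Comparing position by position, 3 sites differ: 3 (C/A), 5 (C/U), 6 (G/C).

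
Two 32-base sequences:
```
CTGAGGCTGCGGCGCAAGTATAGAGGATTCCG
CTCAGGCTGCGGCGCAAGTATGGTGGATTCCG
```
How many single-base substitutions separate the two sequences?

Comparing position by position, 3 bases differ: 3 (G/C), 22 (A/G), 24 (A/T).

3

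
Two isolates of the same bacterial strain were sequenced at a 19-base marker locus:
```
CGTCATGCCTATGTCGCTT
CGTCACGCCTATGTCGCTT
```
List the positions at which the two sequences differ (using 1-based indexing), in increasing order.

Scanning 1-based: 6: T/C.

6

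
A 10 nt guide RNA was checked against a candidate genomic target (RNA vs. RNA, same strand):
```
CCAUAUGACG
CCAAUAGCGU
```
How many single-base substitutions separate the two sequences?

Comparing position by position, 6 sites differ: 4 (U/A), 5 (A/U), 6 (U/A), 8 (A/C), 9 (C/G), 10 (G/U).

6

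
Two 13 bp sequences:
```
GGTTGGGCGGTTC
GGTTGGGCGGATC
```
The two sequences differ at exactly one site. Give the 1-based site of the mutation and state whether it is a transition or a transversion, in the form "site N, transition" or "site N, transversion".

site 11, transversion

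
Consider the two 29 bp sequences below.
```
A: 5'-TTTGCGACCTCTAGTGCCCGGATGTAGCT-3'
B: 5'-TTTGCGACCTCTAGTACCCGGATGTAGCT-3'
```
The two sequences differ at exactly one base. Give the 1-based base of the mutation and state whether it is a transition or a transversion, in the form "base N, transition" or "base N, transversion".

The sequences differ only at base 16: G→A (purine→purine), a transition.

base 16, transition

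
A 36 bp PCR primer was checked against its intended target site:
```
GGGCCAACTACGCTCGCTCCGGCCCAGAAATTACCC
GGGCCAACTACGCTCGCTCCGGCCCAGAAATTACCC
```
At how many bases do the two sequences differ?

No positions differ; the sequences are identical.

0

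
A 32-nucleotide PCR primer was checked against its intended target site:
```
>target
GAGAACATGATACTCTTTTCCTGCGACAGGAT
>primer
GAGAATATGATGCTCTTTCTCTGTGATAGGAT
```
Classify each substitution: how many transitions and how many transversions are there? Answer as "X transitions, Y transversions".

6 transitions, 0 transversions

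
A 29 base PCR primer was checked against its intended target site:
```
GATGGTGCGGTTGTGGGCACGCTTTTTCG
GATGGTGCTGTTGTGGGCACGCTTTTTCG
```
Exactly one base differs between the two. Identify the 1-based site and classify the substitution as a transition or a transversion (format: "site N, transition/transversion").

Site 9 changes G→T. G is a purine and T is a pyrimidine, so this is a transversion.

site 9, transversion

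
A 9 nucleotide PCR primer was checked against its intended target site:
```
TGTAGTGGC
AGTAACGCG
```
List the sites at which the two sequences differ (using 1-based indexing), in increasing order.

Differences at site 1 (T→A), site 5 (G→A), site 6 (T→C), site 8 (G→C), site 9 (C→G).

1, 5, 6, 8, 9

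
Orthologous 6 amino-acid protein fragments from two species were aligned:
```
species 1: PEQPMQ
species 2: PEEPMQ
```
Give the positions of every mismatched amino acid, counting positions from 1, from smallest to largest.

Scanning 1-based: 3: Q/E.

3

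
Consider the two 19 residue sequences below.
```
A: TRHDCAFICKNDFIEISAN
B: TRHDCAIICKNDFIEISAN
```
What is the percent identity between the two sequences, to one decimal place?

94.7%

Mismatch at position 7 (1-based): 1 of 19.
Identical positions: 18/19 = 94.74% → 94.7%.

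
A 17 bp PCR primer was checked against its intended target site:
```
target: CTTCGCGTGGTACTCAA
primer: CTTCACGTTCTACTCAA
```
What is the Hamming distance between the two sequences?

3

Mismatches (1-based): base 5: G→A; base 9: G→T; base 10: G→C.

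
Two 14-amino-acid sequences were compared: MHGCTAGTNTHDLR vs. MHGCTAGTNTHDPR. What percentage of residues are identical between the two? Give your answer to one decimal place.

92.9%

1 position differs (13), so 13 of 14 match: 13/14 = 92.86%.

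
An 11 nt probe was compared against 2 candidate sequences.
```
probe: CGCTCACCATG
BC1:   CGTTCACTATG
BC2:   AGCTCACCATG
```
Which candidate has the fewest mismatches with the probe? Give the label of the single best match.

BC1 differs at 2 bases; BC2 differs at 1 base. The closest is BC2.

BC2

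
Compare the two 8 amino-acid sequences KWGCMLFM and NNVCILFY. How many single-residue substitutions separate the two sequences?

5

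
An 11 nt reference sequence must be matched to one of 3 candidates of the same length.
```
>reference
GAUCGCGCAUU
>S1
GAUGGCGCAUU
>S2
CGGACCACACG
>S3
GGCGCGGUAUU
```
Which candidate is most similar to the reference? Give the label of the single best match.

S1

Hamming distances to reference — S1: 1; S2: 8; S3: 6.
Smallest is S1 with 1 mismatch.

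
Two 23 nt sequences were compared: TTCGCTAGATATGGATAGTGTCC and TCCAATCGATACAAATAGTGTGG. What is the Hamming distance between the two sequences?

Comparing position by position, 9 positions differ: 2 (T/C), 4 (G/A), 5 (C/A), 7 (A/C), 12 (T/C), 13 (G/A), 14 (G/A), 22 (C/G), 23 (C/G).

9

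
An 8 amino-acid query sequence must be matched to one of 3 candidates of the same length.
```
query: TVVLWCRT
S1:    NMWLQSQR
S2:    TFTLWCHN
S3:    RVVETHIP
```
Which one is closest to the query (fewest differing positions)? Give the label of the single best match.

Hamming distances to query — S1: 7; S2: 4; S3: 6.
Smallest is S2 with 4 mismatches.

S2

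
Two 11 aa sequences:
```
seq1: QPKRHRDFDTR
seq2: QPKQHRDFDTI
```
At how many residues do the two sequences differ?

2

Comparing position by position, 2 residues differ: 4 (R/Q), 11 (R/I).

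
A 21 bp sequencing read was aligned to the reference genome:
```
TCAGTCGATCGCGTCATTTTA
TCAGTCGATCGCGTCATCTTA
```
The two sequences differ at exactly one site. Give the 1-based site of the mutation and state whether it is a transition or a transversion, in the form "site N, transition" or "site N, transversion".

site 18, transition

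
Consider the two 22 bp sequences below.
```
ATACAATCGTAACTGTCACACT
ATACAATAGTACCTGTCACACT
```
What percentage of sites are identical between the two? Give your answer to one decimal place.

90.9%

Mismatches at positions 8, 12 (1-based): 2 of 22.
Identical positions: 20/22 = 90.91% → 90.9%.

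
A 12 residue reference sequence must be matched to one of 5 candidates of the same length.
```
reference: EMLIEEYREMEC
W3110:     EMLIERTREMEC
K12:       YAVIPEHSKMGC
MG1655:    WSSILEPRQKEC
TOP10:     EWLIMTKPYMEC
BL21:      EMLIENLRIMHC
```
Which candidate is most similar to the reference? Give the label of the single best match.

W3110

Hamming distances to reference — W3110: 2; K12: 8; MG1655: 7; TOP10: 6; BL21: 4.
Smallest is W3110 with 2 mismatches.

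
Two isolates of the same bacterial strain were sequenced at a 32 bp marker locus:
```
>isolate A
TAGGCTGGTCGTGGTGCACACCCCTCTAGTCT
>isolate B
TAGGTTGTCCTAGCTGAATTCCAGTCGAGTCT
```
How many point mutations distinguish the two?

12

Comparing position by position, 12 bases differ: 5 (C/T), 8 (G/T), 9 (T/C), 11 (G/T), 12 (T/A), 14 (G/C), 17 (C/A), 19 (C/T), 20 (A/T), 23 (C/A), 24 (C/G), 27 (T/G).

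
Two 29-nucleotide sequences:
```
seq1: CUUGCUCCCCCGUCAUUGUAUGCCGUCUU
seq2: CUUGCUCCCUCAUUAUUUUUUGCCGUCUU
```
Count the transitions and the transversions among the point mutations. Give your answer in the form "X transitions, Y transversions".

Transitions (purine↔purine or pyrimidine↔pyrimidine): 10 C→U, 12 G→A, 14 C→U.
Transversions (purine↔pyrimidine): 18 G→U, 20 A→U.

3 transitions, 2 transversions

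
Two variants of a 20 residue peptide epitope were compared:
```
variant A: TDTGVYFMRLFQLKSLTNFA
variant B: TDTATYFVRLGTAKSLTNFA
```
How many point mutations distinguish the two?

The sequences differ at positions 4, 5, 8, 11, 12, 13 (1-based) — 6 in total.

6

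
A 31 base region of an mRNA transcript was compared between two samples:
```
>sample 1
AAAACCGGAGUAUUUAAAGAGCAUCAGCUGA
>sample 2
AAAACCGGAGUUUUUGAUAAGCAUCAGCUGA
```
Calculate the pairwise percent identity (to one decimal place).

4 positions differ (12, 16, 18, 19), so 27 of 31 match: 27/31 = 87.1%.

87.1%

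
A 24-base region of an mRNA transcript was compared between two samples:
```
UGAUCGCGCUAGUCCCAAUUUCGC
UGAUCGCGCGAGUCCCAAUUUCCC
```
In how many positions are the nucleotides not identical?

Mismatches (1-based): position 10: U→G; position 23: G→C.

2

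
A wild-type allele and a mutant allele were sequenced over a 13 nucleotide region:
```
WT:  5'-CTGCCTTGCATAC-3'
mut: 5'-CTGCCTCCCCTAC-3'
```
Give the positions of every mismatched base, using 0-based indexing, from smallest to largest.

Differences at position 6 (T→C), position 7 (G→C), position 9 (A→C).

6, 7, 9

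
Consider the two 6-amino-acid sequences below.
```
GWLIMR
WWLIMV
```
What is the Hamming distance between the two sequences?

The sequences differ at positions 1, 6 (1-based) — 2 in total.

2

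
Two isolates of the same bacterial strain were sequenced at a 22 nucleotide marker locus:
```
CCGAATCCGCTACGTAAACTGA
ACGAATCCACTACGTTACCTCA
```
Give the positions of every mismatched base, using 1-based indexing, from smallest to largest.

Differences at position 1 (C→A), position 9 (G→A), position 16 (A→T), position 18 (A→C), position 21 (G→C).

1, 9, 16, 18, 21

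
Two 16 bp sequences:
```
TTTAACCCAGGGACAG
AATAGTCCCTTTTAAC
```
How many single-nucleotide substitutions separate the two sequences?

Comparing position by position, 11 positions differ: 1 (T/A), 2 (T/A), 5 (A/G), 6 (C/T), 9 (A/C), 10 (G/T), 11 (G/T), 12 (G/T), 13 (A/T), 14 (C/A), 16 (G/C).

11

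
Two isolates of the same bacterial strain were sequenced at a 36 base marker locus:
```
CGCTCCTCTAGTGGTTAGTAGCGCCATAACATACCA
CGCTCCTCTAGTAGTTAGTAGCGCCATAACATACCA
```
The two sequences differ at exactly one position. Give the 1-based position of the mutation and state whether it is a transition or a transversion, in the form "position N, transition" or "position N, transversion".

position 13, transition

The sequences differ only at position 13: G→A (purine→purine), a transition.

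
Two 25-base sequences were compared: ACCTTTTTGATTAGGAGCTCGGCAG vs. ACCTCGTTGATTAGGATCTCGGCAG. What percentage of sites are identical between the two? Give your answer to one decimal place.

88.0%

Mismatches at positions 5, 6, 17 (1-based): 3 of 25.
Identical positions: 22/25 = 88% → 88.0%.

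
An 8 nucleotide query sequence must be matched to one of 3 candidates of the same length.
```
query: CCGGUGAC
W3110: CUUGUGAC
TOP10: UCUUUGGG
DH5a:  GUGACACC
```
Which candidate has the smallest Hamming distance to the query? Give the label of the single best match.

W3110 differs at 2 sites; TOP10 differs at 5 sites; DH5a differs at 6 sites. The closest is W3110.

W3110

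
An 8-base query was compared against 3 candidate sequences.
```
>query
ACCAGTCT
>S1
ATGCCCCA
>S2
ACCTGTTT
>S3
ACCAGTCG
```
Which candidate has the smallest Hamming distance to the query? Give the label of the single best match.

Hamming distances to query — S1: 6; S2: 2; S3: 1.
Smallest is S3 with 1 mismatch.

S3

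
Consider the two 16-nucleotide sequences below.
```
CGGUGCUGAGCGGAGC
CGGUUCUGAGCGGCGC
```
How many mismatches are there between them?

2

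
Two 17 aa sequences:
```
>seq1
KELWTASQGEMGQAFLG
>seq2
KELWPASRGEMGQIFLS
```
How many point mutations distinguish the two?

4

Comparing position by position, 4 residues differ: 5 (T/P), 8 (Q/R), 14 (A/I), 17 (G/S).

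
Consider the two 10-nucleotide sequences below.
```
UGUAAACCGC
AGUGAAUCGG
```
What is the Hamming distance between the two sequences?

4

Mismatches (1-based): site 1: U→A; site 4: A→G; site 7: C→U; site 10: C→G.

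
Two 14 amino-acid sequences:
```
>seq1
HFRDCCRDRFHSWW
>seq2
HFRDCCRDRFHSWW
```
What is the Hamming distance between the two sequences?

0

The two sequences are identical at every position.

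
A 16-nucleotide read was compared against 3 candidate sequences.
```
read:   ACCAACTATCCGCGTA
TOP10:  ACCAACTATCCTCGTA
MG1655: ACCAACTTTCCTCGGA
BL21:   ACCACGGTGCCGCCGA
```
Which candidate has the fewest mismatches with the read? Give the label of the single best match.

TOP10

TOP10 differs at 1 site; MG1655 differs at 3 sites; BL21 differs at 7 sites. The closest is TOP10.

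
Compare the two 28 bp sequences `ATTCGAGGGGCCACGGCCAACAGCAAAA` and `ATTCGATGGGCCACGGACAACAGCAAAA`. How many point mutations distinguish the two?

2

Mismatches (1-based): site 7: G→T; site 17: C→A.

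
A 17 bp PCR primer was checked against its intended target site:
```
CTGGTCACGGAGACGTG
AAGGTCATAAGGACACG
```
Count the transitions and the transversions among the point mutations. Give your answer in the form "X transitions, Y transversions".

6 transitions, 2 transversions

Transitions (purine↔purine or pyrimidine↔pyrimidine): 8 C→T, 9 G→A, 10 G→A, 11 A→G, 15 G→A, 16 T→C.
Transversions (purine↔pyrimidine): 1 C→A, 2 T→A.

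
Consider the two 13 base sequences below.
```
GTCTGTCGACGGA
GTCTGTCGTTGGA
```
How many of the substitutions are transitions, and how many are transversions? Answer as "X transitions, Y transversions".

1 transition, 1 transversion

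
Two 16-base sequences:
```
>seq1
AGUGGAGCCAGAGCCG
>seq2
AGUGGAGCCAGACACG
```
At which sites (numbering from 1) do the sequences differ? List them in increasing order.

Scanning 1-based: 13: G/C; 14: C/A.

13, 14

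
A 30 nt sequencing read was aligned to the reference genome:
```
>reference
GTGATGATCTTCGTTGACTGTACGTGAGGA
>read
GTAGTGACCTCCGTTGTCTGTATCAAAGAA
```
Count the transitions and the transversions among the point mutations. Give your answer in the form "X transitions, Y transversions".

7 transitions, 3 transversions

Transitions (purine↔purine or pyrimidine↔pyrimidine): 3 G→A, 4 A→G, 8 T→C, 11 T→C, 23 C→T, 26 G→A, 29 G→A.
Transversions (purine↔pyrimidine): 17 A→T, 24 G→C, 25 T→A.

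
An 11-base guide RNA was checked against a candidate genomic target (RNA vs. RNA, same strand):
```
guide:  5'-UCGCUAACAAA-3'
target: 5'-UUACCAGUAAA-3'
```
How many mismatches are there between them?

The sequences differ at positions 2, 3, 5, 7, 8 (1-based) — 5 in total.

5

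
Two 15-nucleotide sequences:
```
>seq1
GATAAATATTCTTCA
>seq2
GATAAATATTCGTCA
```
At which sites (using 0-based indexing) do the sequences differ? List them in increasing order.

11

Differences at site 11 (T→G).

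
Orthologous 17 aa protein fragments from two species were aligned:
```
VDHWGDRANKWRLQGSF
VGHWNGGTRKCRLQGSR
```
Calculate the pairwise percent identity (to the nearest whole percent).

53%

Mismatches at positions 2, 5, 6, 7, 8, 9, 11, 17 (1-based): 8 of 17.
Identical positions: 9/17 = 52.94% → 53%.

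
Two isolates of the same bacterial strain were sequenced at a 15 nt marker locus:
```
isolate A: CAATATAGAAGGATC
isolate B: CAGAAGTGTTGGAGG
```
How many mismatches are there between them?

8

The sequences differ at sites 3, 4, 6, 7, 9, 10, 14, 15 (1-based) — 8 in total.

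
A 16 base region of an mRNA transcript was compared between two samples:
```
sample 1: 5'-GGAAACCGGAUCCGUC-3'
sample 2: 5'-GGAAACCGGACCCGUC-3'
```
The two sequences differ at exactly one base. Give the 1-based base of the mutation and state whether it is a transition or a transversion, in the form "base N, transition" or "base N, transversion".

base 11, transition

The sequences differ only at base 11: U→C (pyrimidine→pyrimidine), a transition.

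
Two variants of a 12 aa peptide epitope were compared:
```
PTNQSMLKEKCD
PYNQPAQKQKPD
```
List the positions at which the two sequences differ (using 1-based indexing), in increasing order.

Differences at position 2 (T→Y), position 5 (S→P), position 6 (M→A), position 7 (L→Q), position 9 (E→Q), position 11 (C→P).

2, 5, 6, 7, 9, 11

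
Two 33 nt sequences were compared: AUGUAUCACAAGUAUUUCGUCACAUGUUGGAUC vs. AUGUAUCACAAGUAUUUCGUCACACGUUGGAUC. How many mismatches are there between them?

Comparing position by position, 1 base differs: 25 (U/C).

1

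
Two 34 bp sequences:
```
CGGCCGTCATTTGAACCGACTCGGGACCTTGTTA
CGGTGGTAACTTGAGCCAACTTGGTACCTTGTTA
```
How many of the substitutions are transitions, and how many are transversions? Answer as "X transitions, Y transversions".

5 transitions, 3 transversions

Mismatches (1-based):
base 4: C→T (pyrimidine→pyrimidine, transition)
base 5: C→G (pyrimidine→purine, transversion)
base 8: C→A (pyrimidine→purine, transversion)
base 10: T→C (pyrimidine→pyrimidine, transition)
base 15: A→G (purine→purine, transition)
base 18: G→A (purine→purine, transition)
base 22: C→T (pyrimidine→pyrimidine, transition)
base 25: G→T (purine→pyrimidine, transversion)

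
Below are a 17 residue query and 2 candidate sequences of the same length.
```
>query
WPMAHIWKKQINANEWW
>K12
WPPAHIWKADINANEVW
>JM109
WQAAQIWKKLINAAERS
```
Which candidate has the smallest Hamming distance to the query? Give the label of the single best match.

K12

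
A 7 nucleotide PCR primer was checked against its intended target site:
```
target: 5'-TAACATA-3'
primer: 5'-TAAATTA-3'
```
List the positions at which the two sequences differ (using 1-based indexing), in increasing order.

4, 5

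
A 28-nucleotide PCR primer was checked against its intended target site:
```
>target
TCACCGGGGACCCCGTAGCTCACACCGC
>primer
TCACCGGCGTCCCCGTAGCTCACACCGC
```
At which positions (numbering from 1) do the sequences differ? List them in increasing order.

8, 10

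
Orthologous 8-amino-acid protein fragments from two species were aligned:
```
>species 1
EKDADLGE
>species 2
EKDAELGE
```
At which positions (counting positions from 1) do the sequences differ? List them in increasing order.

5

Differences at position 5 (D→E).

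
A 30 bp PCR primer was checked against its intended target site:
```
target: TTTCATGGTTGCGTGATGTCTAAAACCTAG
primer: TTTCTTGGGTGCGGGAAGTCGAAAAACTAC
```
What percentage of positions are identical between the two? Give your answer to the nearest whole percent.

Mismatches at positions 5, 9, 14, 17, 21, 26, 30 (1-based): 7 of 30.
Identical positions: 23/30 = 76.67% → 77%.

77%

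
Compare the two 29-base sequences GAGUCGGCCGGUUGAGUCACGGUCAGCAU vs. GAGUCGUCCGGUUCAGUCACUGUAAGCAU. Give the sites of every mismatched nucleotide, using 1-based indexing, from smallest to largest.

Scanning 1-based: 7: G/U; 14: G/C; 21: G/U; 24: C/A.

7, 14, 21, 24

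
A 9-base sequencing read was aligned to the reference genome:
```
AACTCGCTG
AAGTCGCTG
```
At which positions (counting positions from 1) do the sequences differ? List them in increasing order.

Scanning 1-based: 3: C/G.

3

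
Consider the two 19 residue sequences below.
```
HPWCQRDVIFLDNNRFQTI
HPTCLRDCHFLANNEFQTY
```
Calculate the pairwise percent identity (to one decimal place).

63.2%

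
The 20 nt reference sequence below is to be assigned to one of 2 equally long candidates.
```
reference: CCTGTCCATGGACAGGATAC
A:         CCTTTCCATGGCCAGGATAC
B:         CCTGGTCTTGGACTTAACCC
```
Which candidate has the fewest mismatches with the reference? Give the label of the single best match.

A differs at 2 sites; B differs at 8 sites. The closest is A.

A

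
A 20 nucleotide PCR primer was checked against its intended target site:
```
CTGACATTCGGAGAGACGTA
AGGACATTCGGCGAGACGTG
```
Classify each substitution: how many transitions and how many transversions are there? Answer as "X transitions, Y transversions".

Transitions (purine↔purine or pyrimidine↔pyrimidine): 20 A→G.
Transversions (purine↔pyrimidine): 1 C→A, 2 T→G, 12 A→C.

1 transition, 3 transversions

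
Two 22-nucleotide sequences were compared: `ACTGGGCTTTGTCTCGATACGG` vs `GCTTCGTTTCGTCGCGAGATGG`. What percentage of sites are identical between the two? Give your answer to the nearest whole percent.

64%

8 positions differ (1, 4, 5, 7, 10, 14, 18, 20), so 14 of 22 match: 14/22 = 63.64%.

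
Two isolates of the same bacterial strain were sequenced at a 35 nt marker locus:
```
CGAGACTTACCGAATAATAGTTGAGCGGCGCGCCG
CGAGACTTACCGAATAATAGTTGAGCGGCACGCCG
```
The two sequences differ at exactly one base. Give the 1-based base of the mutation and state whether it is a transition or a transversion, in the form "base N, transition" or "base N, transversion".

Base 30 changes G→A. G is a purine and A is a purine, so this is a transition.

base 30, transition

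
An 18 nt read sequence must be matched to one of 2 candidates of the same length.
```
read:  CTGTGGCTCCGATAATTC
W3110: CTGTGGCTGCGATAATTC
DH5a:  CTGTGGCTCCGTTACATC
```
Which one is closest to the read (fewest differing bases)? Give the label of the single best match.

W3110

W3110 differs at 1 base; DH5a differs at 3 bases. The closest is W3110.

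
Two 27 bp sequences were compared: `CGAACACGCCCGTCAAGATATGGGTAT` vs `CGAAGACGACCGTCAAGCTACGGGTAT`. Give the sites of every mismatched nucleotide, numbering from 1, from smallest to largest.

Differences at site 5 (C→G), site 9 (C→A), site 18 (A→C), site 21 (T→C).

5, 9, 18, 21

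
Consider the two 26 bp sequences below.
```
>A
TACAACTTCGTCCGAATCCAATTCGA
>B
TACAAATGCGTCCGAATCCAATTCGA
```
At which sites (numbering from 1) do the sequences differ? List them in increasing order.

Scanning 1-based: 6: C/A; 8: T/G.

6, 8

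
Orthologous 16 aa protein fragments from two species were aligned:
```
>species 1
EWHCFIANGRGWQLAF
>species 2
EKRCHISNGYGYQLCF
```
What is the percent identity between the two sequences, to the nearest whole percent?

56%

7 positions differ (2, 3, 5, 7, 10, 12, 15), so 9 of 16 match: 9/16 = 56.25%.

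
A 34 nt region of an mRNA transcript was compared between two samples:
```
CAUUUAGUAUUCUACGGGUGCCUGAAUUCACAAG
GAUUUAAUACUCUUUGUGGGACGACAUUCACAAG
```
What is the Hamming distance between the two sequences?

11

The sequences differ at sites 1, 7, 10, 14, 15, 17, 19, 21, 23, 24, 25 (1-based) — 11 in total.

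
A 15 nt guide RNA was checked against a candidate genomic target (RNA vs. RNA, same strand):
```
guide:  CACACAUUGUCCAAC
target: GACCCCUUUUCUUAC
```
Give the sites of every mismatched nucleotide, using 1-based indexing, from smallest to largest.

1, 4, 6, 9, 12, 13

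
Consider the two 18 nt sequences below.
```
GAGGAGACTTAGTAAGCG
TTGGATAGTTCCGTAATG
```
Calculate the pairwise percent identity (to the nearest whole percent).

10 positions differ (1, 2, 6, 8, 11, 12, 13, 14, 16, 17), so 8 of 18 match: 8/18 = 44.44%.

44%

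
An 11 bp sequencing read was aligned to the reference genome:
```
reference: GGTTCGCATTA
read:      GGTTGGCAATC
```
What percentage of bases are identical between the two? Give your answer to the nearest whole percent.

73%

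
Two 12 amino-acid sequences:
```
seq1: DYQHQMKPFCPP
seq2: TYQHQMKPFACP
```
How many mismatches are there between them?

3

The sequences differ at residues 1, 10, 11 (1-based) — 3 in total.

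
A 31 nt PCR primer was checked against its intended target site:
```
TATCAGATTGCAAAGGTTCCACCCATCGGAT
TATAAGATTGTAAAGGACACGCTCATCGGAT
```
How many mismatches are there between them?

7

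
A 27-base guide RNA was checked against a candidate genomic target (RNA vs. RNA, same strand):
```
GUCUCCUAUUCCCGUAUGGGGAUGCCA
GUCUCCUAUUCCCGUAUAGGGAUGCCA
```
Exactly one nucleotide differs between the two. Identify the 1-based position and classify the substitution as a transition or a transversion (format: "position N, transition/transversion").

Position 18 changes G→A. G is a purine and A is a purine, so this is a transition.

position 18, transition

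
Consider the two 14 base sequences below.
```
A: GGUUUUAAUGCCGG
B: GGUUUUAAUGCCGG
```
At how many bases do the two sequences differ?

0

The two sequences are identical at every position.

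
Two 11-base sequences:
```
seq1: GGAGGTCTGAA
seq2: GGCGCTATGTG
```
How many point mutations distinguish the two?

5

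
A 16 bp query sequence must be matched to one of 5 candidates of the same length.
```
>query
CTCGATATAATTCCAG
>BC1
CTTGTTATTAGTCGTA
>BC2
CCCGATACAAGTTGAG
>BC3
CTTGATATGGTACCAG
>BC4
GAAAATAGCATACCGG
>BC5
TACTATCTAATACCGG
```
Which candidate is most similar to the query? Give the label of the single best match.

Hamming distances to query — BC1: 7; BC2: 5; BC3: 4; BC4: 8; BC5: 6.
Smallest is BC3 with 4 mismatches.

BC3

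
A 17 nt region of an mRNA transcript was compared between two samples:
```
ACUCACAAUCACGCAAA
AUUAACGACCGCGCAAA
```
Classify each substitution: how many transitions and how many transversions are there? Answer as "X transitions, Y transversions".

4 transitions, 1 transversion

Transitions (purine↔purine or pyrimidine↔pyrimidine): 2 C→U, 7 A→G, 9 U→C, 11 A→G.
Transversions (purine↔pyrimidine): 4 C→A.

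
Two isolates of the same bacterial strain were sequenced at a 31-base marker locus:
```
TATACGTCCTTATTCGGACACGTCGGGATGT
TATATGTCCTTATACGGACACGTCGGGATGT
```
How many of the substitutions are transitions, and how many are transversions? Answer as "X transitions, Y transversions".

Transitions (purine↔purine or pyrimidine↔pyrimidine): 5 C→T.
Transversions (purine↔pyrimidine): 14 T→A.

1 transition, 1 transversion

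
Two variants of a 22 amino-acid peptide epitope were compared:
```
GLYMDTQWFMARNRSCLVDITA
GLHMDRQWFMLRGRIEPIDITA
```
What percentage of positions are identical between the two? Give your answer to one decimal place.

8 positions differ (3, 6, 11, 13, 15, 16, 17, 18), so 14 of 22 match: 14/22 = 63.64%.

63.6%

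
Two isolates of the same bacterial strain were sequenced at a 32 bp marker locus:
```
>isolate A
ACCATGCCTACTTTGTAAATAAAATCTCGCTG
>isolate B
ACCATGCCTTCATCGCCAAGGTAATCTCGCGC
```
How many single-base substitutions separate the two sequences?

Comparing position by position, 10 bases differ: 10 (A/T), 12 (T/A), 14 (T/C), 16 (T/C), 17 (A/C), 20 (T/G), 21 (A/G), 22 (A/T), 31 (T/G), 32 (G/C).

10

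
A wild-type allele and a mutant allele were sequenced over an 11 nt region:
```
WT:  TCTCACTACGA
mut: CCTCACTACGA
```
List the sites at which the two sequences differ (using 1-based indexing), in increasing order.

Scanning 1-based: 1: T/C.

1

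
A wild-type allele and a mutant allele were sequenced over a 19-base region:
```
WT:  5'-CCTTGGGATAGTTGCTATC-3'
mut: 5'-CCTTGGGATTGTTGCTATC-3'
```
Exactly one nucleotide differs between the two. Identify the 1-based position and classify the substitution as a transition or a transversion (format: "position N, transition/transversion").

The sequences differ only at position 10: A→T (purine→pyrimidine), a transversion.

position 10, transversion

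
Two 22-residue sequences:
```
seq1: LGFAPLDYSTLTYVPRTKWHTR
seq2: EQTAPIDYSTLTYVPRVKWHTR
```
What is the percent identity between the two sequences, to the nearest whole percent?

77%

Mismatches at positions 1, 2, 3, 6, 17 (1-based): 5 of 22.
Identical positions: 17/22 = 77.27% → 77%.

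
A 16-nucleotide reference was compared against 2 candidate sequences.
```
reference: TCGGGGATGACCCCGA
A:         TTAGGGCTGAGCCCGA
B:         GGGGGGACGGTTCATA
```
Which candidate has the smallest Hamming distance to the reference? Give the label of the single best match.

Hamming distances to reference — A: 4; B: 8.
Smallest is A with 4 mismatches.

A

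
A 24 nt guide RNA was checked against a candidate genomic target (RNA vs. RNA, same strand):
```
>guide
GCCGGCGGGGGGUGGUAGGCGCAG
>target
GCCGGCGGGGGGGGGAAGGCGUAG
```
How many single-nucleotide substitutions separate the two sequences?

3

Comparing position by position, 3 bases differ: 13 (U/G), 16 (U/A), 22 (C/U).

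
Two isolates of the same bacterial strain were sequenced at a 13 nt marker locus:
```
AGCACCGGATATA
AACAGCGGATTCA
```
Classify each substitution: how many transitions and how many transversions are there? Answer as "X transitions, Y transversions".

Transitions (purine↔purine or pyrimidine↔pyrimidine): 2 G→A, 12 T→C.
Transversions (purine↔pyrimidine): 5 C→G, 11 A→T.

2 transitions, 2 transversions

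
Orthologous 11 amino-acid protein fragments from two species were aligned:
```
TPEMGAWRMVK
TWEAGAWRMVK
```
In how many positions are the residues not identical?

2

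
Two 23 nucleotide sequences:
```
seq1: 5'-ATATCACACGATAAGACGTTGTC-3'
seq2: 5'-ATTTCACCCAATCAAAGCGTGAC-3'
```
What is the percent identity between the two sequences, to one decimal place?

60.9%

9 positions differ (3, 8, 10, 13, 15, 17, 18, 19, 22), so 14 of 23 match: 14/23 = 60.87%.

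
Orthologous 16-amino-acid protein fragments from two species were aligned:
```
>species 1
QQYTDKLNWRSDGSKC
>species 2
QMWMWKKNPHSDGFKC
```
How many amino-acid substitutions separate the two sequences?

8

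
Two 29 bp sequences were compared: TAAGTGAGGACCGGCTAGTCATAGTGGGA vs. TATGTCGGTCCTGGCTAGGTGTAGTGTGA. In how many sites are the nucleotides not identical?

Comparing position by position, 10 sites differ: 3 (A/T), 6 (G/C), 7 (A/G), 9 (G/T), 10 (A/C), 12 (C/T), 19 (T/G), 20 (C/T), 21 (A/G), 27 (G/T).

10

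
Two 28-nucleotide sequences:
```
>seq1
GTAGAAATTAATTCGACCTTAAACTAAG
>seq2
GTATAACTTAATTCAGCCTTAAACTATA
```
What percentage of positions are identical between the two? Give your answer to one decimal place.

78.6%

Mismatches at positions 4, 7, 15, 16, 27, 28 (1-based): 6 of 28.
Identical positions: 22/28 = 78.57% → 78.6%.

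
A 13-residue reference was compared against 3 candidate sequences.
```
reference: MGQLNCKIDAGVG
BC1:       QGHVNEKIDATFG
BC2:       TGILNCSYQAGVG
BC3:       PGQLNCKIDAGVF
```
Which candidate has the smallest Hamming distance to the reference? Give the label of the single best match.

Hamming distances to reference — BC1: 6; BC2: 5; BC3: 2.
Smallest is BC3 with 2 mismatches.

BC3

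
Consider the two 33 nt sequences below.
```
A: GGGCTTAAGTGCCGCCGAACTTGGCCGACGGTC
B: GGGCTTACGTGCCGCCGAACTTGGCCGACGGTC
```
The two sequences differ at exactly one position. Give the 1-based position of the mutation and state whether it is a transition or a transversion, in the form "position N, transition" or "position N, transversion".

position 8, transversion

The sequences differ only at position 8: A→C (purine→pyrimidine), a transversion.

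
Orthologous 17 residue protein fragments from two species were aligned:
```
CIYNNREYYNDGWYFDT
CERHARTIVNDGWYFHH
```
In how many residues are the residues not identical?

9

The sequences differ at residues 2, 3, 4, 5, 7, 8, 9, 16, 17 (1-based) — 9 in total.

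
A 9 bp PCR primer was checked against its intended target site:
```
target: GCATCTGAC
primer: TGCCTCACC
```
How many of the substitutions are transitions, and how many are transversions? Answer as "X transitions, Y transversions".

Transitions (purine↔purine or pyrimidine↔pyrimidine): 4 T→C, 5 C→T, 6 T→C, 7 G→A.
Transversions (purine↔pyrimidine): 1 G→T, 2 C→G, 3 A→C, 8 A→C.

4 transitions, 4 transversions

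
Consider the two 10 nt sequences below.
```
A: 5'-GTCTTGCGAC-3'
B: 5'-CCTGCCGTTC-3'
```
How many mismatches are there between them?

9

The sequences differ at sites 1, 2, 3, 4, 5, 6, 7, 8, 9 (1-based) — 9 in total.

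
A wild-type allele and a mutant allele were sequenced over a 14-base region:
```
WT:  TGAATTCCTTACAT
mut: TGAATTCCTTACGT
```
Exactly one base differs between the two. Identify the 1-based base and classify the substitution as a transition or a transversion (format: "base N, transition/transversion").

base 13, transition

Base 13 changes A→G. A is a purine and G is a purine, so this is a transition.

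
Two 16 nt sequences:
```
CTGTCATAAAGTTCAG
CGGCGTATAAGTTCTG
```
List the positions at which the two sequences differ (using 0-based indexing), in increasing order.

1, 3, 4, 5, 6, 7, 14

Scanning 0-based: 1: T/G; 3: T/C; 4: C/G; 5: A/T; 6: T/A; 7: A/T; 14: A/T.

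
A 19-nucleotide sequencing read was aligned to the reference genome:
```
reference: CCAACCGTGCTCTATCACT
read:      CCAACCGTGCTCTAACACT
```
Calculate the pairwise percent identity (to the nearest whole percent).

95%

1 position differs (15), so 18 of 19 match: 18/19 = 94.74%.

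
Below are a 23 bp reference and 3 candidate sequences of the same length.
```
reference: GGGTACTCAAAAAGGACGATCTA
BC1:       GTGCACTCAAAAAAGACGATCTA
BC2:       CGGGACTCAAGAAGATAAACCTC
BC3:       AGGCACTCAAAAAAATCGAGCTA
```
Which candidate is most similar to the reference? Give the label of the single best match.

BC1

Hamming distances to reference — BC1: 3; BC2: 9; BC3: 6.
Smallest is BC1 with 3 mismatches.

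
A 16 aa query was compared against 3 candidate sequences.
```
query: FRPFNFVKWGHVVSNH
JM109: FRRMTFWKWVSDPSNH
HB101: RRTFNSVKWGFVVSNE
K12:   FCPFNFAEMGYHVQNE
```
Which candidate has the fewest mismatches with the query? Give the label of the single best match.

HB101

JM109 differs at 8 residues; HB101 differs at 5 residues; K12 differs at 8 residues. The closest is HB101.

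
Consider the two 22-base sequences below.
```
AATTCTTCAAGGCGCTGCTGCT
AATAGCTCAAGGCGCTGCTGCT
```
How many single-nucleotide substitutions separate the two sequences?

Comparing position by position, 3 sites differ: 4 (T/A), 5 (C/G), 6 (T/C).

3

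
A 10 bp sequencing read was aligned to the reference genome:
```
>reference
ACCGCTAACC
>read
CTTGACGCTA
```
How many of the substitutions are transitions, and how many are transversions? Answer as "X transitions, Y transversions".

Transitions (purine↔purine or pyrimidine↔pyrimidine): 2 C→T, 3 C→T, 6 T→C, 7 A→G, 9 C→T.
Transversions (purine↔pyrimidine): 1 A→C, 5 C→A, 8 A→C, 10 C→A.

5 transitions, 4 transversions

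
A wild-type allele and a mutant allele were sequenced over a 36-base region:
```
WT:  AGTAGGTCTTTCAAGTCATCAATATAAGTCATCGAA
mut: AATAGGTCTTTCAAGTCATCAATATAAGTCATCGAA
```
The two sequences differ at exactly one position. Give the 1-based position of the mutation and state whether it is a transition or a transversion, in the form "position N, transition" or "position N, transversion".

The sequences differ only at position 2: G→A (purine→purine), a transition.

position 2, transition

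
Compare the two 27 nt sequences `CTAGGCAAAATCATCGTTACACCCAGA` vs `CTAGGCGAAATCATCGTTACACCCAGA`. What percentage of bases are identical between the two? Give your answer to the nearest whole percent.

96%

Mismatch at position 7 (1-based): 1 of 27.
Identical positions: 26/27 = 96.3% → 96%.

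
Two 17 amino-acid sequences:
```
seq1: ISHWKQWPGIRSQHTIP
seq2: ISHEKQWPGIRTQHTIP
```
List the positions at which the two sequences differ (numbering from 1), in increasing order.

Differences at position 4 (W→E), position 12 (S→T).

4, 12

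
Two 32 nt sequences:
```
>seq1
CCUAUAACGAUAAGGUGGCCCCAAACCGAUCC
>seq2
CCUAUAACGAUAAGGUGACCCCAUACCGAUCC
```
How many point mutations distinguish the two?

2

The sequences differ at bases 18, 24 (1-based) — 2 in total.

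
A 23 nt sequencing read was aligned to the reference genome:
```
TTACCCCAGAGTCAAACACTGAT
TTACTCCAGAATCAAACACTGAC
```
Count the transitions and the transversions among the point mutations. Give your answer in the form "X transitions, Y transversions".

3 transitions, 0 transversions

Transitions (purine↔purine or pyrimidine↔pyrimidine): 5 C→T, 11 G→A, 23 T→C.
Transversions (purine↔pyrimidine): none.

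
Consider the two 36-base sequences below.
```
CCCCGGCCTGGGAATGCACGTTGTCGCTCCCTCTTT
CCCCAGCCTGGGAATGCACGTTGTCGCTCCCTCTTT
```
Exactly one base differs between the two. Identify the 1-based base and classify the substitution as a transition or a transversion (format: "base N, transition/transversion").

The sequences differ only at base 5: G→A (purine→purine), a transition.

base 5, transition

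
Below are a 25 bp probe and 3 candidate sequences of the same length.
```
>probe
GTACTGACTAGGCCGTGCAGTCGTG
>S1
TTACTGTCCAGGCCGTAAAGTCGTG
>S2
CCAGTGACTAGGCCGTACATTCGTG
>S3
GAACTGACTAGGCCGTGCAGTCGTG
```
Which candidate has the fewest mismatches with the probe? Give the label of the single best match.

Hamming distances to probe — S1: 5; S2: 5; S3: 1.
Smallest is S3 with 1 mismatch.

S3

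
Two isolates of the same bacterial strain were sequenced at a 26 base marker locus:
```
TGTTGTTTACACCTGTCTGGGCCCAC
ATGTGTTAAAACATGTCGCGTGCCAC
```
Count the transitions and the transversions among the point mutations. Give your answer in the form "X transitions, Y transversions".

Mismatches (1-based):
site 1: T→A (pyrimidine→purine, transversion)
site 2: G→T (purine→pyrimidine, transversion)
site 3: T→G (pyrimidine→purine, transversion)
site 8: T→A (pyrimidine→purine, transversion)
site 10: C→A (pyrimidine→purine, transversion)
site 13: C→A (pyrimidine→purine, transversion)
site 18: T→G (pyrimidine→purine, transversion)
site 19: G→C (purine→pyrimidine, transversion)
site 21: G→T (purine→pyrimidine, transversion)
site 22: C→G (pyrimidine→purine, transversion)

0 transitions, 10 transversions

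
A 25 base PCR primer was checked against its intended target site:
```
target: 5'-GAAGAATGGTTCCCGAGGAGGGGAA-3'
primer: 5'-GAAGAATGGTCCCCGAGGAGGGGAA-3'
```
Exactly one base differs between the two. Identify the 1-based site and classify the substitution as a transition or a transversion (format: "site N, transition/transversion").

site 11, transition

The sequences differ only at site 11: T→C (pyrimidine→pyrimidine), a transition.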